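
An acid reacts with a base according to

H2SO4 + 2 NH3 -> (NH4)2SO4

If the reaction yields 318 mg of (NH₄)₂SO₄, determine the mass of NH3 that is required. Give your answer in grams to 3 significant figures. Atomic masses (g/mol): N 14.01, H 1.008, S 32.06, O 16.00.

M((NH4)2SO4) = 2(14.01) + 8(1.008) + 32.06 + 4(16.00) = 132.144 g/mol.
M(NH3) = 14.01 + 3(1.008) = 17.034 g/mol.
Convert: 318 mg = 0.3180 g.
n((NH4)2SO4) = 0.3180 g / 132.144 g/mol = 0.002406 mol.
From the equation the (NH4)2SO4:NH3 mole ratio is 1:2, so n(NH3) = 0.002406 × 2/1 = 0.004813 mol.
Mass of NH3 = 0.004813 mol × 17.034 g/mol = 0.08198 g.

0.0820 g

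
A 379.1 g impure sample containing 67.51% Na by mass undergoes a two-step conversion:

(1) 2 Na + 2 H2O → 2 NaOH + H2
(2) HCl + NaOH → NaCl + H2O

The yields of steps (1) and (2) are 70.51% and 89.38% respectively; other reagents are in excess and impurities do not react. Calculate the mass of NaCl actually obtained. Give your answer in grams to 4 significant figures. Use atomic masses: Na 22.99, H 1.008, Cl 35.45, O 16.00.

410.0 g

Pure Na = 379.1 × 0.6751 = 255.93 g.
M(Na) = 22.99 g/mol.
M(NaCl) = 22.99 + 35.45 = 58.44 g/mol.
n(Na) = 255.93 / 22.99 = 11.132 mol.
Step 1 (Na:NaOH = 2:2): theoretical n(NaOH) = 11.132 mol; at 70.51% yield, n(NaOH) = 7.8493 mol.
Step 2 (NaOH:NaCl = 1:1): theoretical n(NaCl) = 7.8493 mol, so theoretical mass = 7.8493 × 58.44 = 458.72 g.
At 89.38% yield, actual mass of NaCl = 458.72 × 0.8938 = 410.00 g.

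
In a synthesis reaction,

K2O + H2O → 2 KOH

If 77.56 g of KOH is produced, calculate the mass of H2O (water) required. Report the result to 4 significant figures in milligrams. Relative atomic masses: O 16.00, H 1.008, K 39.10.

M(KOH) = 39.10 + 16.00 + 1.008 = 56.108 g/mol.
M(H2O) = 2(1.008) + 16.00 = 18.016 g/mol.
n(KOH) = 77.560 g / 56.108 g/mol = 1.3823 mol.
From the equation the KOH:H2O mole ratio is 2:1, so n(H2O) = 1.3823 × 1/2 = 0.69117 mol.
Mass of H2O = 0.69117 mol × 18.016 g/mol = 12.452 g.
Converting to mg: 12.452 g = 12450 mg.

12450 mg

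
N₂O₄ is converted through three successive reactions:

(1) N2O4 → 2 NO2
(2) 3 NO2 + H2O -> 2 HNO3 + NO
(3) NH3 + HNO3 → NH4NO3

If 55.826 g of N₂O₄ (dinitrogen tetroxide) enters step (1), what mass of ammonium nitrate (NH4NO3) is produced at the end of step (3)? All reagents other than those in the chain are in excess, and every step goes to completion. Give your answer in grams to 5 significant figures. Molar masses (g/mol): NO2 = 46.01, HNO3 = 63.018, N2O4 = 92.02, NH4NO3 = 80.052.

64.754 g

n(N2O4) = 55.826 / 92.02 = 0.606672 mol.
Reaction (1): N2O4→NO2 ratio 1:2 ⇒ n(NO2) = 1.21334 mol.
Reaction (2): NO2→HNO3 ratio 3:2 ⇒ n(HNO3) = 0.808897 mol.
Reaction (3): HNO3→NH4NO3 ratio 1:1 ⇒ n(NH4NO3) = 0.808897 mol.
Mass of NH4NO3 = 0.808897 × 80.052 = 64.7538 g.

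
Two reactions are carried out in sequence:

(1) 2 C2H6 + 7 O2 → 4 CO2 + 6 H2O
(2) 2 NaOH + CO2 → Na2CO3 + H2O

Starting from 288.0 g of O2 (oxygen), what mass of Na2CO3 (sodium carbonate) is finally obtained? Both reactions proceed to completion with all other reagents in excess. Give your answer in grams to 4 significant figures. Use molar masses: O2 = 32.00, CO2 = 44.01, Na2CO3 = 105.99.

n(O2) = 288.00 / 32.00 = 9.0000 mol.
Step 1 gives a 7:4 ratio of O2 to CO2, so n(CO2) = 5.1429 mol.
In step 2 the CO2:Na2CO3 ratio is 1:1, so n(Na2CO3) = 5.1429 mol.
Mass of Na2CO3 = 5.1429 × 105.99 = 545.09 g.

545.1 g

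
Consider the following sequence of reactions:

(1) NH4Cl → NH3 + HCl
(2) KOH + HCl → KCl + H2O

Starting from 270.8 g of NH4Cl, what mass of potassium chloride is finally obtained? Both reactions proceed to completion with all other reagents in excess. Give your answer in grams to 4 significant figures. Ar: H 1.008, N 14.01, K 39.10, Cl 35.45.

M(NH4Cl) = 14.01 + 4(1.008) + 35.45 = 53.492 g/mol.
M(KCl) = 39.10 + 35.45 = 74.55 g/mol.
n(NH4Cl) = 270.80 / 53.492 = 5.0624 mol.
Step 1 gives a 1:1 ratio of NH4Cl to HCl, so n(HCl) = 5.0624 mol.
In step 2 the HCl:KCl ratio is 1:1, so n(KCl) = 5.0624 mol.
Mass of KCl = 5.0624 × 74.55 = 377.40 g.

377.4 g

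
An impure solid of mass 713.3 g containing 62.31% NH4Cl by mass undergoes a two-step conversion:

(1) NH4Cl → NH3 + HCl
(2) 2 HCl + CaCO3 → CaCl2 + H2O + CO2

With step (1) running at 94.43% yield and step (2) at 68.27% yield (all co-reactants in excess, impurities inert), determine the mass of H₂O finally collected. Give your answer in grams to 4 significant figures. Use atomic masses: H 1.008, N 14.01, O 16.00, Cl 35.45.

48.25 g

Pure NH4Cl = 713.3 × 0.6231 = 444.46 g.
M(NH4Cl) = 14.01 + 4(1.008) + 35.45 = 53.492 g/mol.
M(H2O) = 2(1.008) + 16.00 = 18.016 g/mol.
n(NH4Cl) = 444.46 / 53.492 = 8.3089 mol.
Step 1 (NH4Cl:HCl = 1:1): theoretical n(HCl) = 8.3089 mol; at 94.43% yield, n(HCl) = 7.8461 mol.
Step 2 (HCl:H2O = 2:1): theoretical n(H2O) = 3.9230 mol, so theoretical mass = 3.9230 × 18.016 = 70.677 g.
At 68.27% yield, actual mass of H2O = 70.677 × 0.6827 = 48.251 g.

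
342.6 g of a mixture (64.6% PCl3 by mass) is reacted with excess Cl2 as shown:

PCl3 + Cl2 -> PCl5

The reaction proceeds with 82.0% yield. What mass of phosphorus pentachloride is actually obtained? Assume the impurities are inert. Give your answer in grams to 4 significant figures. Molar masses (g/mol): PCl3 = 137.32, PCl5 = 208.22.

Pure PCl3 available = 342.6 g × 0.646 = 221.32 g.
n(PCl3) = 221.32 g / 137.32 g/mol = 1.6117 mol.
From the equation the PCl3:PCl5 mole ratio is 1:1, so n(PCl5) = 1.6117 × 1/1 = 1.6117 mol.
Mass of PCl5 = 1.6117 mol × 208.22 g/mol = 335.59 g.
Actual mass collected = 335.59 g × 0.820 = 275.18 g.

275.2 g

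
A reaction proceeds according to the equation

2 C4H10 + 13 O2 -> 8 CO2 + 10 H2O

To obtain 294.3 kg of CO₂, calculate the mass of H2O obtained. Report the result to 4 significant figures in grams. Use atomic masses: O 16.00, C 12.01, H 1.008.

150600 g

M(CO2) = 12.01 + 2(16.00) = 44.01 g/mol.
M(H2O) = 2(1.008) + 16.00 = 18.016 g/mol.
Convert: 294.3 kg = 294300 g.
n(CO2) = 294300 g / 44.01 g/mol = 6687.1 mol.
From the equation the CO2:H2O mole ratio is 8:10, so n(H2O) = 6687.1 × 10/8 = 8358.9 mol.
Mass of H2O = 8358.9 mol × 18.016 g/mol = 150590 g.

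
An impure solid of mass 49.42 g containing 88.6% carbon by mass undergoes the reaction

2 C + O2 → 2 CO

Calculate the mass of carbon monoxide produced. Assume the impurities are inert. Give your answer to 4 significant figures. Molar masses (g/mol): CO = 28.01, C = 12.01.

Mass of pure C = 49.42 g × 0.886 = 43.786 g.
n(C) = 43.786 g / 12.01 g/mol = 3.6458 mol.
From the equation the C:CO mole ratio is 2:2, so n(CO) = 3.6458 × 2/2 = 3.6458 mol.
Mass of CO = 3.6458 mol × 28.01 g/mol = 102.12 g.

102.1 g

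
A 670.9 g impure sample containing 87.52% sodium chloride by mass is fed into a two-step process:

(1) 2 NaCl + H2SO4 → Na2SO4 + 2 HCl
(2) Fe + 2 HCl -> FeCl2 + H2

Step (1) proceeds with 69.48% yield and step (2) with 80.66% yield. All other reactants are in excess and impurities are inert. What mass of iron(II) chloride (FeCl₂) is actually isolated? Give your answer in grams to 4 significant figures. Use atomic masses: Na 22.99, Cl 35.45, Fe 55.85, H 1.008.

Pure NaCl = 670.9 × 0.8752 = 587.17 g.
M(NaCl) = 22.99 + 35.45 = 58.44 g/mol.
M(FeCl2) = 55.85 + 2(35.45) = 126.75 g/mol.
n(NaCl) = 587.17 / 58.44 = 10.047 mol.
Step 1 (NaCl:HCl = 2:2): theoretical n(HCl) = 10.047 mol; at 69.48% yield, n(HCl) = 6.9810 mol.
Step 2 (HCl:FeCl2 = 2:1): theoretical n(FeCl2) = 3.4905 mol, so theoretical mass = 3.4905 × 126.75 = 442.42 g.
At 80.66% yield, actual mass of FeCl2 = 442.42 × 0.8066 = 356.85 g.

356.9 g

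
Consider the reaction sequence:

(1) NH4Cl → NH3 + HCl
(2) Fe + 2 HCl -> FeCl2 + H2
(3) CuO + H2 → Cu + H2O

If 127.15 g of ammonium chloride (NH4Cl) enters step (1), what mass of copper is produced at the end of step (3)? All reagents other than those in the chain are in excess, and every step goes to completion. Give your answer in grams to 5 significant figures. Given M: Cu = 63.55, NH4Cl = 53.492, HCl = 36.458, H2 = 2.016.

75.529 g

n(NH4Cl) = 127.15 / 53.492 = 2.37699 mol.
Reaction (1): NH4Cl→HCl ratio 1:1 ⇒ n(HCl) = 2.37699 mol.
Reaction (2): HCl→H2 ratio 2:1 ⇒ n(H2) = 1.18850 mol.
Reaction (3): H2→Cu ratio 1:1 ⇒ n(Cu) = 1.18850 mol.
Mass of Cu = 1.18850 × 63.55 = 75.5289 g.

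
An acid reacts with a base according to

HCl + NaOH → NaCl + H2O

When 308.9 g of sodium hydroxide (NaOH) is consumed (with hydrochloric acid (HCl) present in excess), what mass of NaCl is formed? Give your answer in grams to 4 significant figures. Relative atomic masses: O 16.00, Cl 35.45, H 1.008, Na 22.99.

M(NaOH) = 22.99 + 16.00 + 1.008 = 39.998 g/mol.
M(NaCl) = 22.99 + 35.45 = 58.44 g/mol.
n(NaOH) = 308.90 g / 39.998 g/mol = 7.7229 mol.
From the equation the NaOH:NaCl mole ratio is 1:1, so n(NaCl) = 7.7229 × 1/1 = 7.7229 mol.
Mass of NaCl = 7.7229 mol × 58.44 g/mol = 451.33 g.

451.3 g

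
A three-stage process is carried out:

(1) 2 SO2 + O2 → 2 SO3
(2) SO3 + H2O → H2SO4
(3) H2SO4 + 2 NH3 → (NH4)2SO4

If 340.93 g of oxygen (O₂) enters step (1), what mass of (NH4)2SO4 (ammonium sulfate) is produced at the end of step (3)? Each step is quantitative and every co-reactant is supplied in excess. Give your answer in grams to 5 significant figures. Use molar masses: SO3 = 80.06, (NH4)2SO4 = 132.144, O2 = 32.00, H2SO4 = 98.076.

2815.7 g

n(O2) = 340.93 / 32.00 = 10.6541 mol.
Reaction (1): O2→SO3 ratio 1:2 ⇒ n(SO3) = 21.3081 mol.
Reaction (2): SO3→H2SO4 ratio 1:1 ⇒ n(H2SO4) = 21.3081 mol.
Reaction (3): H2SO4→(NH4)2SO4 ratio 1:1 ⇒ n((NH4)2SO4) = 21.3081 mol.
Mass of (NH4)2SO4 = 21.3081 × 132.144 = 2815.74 g.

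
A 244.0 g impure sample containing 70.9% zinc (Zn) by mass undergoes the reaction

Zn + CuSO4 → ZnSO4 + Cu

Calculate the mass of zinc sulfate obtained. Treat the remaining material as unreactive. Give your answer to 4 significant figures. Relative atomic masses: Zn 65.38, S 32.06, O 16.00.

427.2 g

Mass of pure Zn = 244.0 g × 0.709 = 173.00 g.
M(Zn) = 65.38 g/mol.
M(ZnSO4) = 65.38 + 32.06 + 4(16.00) = 161.44 g/mol.
n(Zn) = 173.00 g / 65.38 g/mol = 2.6460 mol.
From the equation the Zn:ZnSO4 mole ratio is 1:1, so n(ZnSO4) = 2.6460 × 1/1 = 2.6460 mol.
Mass of ZnSO4 = 2.6460 mol × 161.44 g/mol = 427.17 g.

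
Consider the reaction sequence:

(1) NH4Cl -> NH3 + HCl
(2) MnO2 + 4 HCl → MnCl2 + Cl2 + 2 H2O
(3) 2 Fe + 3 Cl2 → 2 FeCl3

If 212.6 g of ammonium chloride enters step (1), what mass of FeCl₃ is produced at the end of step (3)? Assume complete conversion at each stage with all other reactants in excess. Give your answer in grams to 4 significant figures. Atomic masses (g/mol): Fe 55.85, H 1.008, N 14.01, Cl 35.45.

M(NH4Cl) = 14.01 + 4(1.008) + 35.45 = 53.492 g/mol.
M(FeCl3) = 55.85 + 3(35.45) = 162.20 g/mol.
n(NH4Cl) = 212.6 / 53.492 = 3.9744 mol.
Reaction (1): NH4Cl→HCl ratio 1:1 ⇒ n(HCl) = 3.9744 mol.
Reaction (2): HCl→Cl2 ratio 4:1 ⇒ n(Cl2) = 0.99361 mol.
Reaction (3): Cl2→FeCl3 ratio 3:2 ⇒ n(FeCl3) = 0.66240 mol.
Mass of FeCl3 = 0.66240 × 162.20 = 107.44 g.

107.4 g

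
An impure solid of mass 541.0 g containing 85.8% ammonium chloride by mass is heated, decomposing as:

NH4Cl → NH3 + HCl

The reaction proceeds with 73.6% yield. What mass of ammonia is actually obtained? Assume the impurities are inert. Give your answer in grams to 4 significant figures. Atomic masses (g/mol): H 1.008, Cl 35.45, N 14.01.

Pure NH4Cl available = 541.0 g × 0.858 = 464.18 g.
M(NH4Cl) = 14.01 + 4(1.008) + 35.45 = 53.492 g/mol.
M(NH3) = 14.01 + 3(1.008) = 17.034 g/mol.
n(NH4Cl) = 464.18 g / 53.492 g/mol = 8.6775 mol.
From the equation the NH4Cl:NH3 mole ratio is 1:1, so n(NH3) = 8.6775 × 1/1 = 8.6775 mol.
Mass of NH3 = 8.6775 mol × 17.034 g/mol = 147.81 g.
Actual mass collected = 147.81 g × 0.736 = 108.79 g.

108.8 g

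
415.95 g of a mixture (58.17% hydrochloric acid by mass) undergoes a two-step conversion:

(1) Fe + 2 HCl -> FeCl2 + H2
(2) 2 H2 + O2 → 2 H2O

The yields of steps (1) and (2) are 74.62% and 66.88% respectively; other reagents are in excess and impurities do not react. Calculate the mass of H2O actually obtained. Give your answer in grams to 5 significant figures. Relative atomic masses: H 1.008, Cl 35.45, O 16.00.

29.835 g

Pure HCl = 415.95 × 0.5817 = 241.958 g.
M(HCl) = 1.008 + 35.45 = 36.458 g/mol.
M(H2O) = 2(1.008) + 16.00 = 18.016 g/mol.
n(HCl) = 241.958 / 36.458 = 6.63663 mol.
Step 1 (HCl:H2 = 2:1): theoretical n(H2) = 3.31831 mol; at 74.62% yield, n(H2) = 2.47613 mol.
Step 2 (H2:H2O = 2:2): theoretical n(H2O) = 2.47613 mol, so theoretical mass = 2.47613 × 18.016 = 44.6099 g.
At 66.88% yield, actual mass of H2O = 44.6099 × 0.6688 = 29.8351 g.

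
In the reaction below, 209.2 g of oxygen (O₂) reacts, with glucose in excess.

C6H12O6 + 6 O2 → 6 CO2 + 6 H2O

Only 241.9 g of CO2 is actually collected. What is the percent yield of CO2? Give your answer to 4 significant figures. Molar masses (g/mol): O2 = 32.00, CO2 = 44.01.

n(O2) = 209.20 g / 32.00 g/mol = 6.5375 mol.
From the equation the O2:CO2 mole ratio is 6:6, so n(CO2) = 6.5375 × 6/6 = 6.5375 mol.
Mass of CO2 = 6.5375 mol × 44.01 g/mol = 287.72 g.
This is the theoretical yield. Percent yield = 241.9 g / 287.72 g × 100% = 84.076%.

84.08 %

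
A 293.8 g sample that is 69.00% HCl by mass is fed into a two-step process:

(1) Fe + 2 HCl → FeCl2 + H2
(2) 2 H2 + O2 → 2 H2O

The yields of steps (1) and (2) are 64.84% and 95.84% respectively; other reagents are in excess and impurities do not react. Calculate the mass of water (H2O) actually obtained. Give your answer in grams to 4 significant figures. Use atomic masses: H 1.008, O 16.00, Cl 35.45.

Pure HCl = 293.8 × 0.6900 = 202.72 g.
M(HCl) = 1.008 + 35.45 = 36.458 g/mol.
M(H2O) = 2(1.008) + 16.00 = 18.016 g/mol.
n(HCl) = 202.72 / 36.458 = 5.5604 mol.
Step 1 (HCl:H2 = 2:1): theoretical n(H2) = 2.7802 mol; at 64.84% yield, n(H2) = 1.8027 mol.
Step 2 (H2:H2O = 2:2): theoretical n(H2O) = 1.8027 mol, so theoretical mass = 1.8027 × 18.016 = 32.477 g.
At 95.84% yield, actual mass of H2O = 32.477 × 0.9584 = 31.126 g.

31.13 g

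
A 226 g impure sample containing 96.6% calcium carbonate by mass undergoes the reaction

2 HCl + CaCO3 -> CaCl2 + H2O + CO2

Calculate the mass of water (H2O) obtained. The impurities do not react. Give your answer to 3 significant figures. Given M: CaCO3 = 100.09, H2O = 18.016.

39.3 g

Mass of pure CaCO3 = 226 g × 0.966 = 218.3 g.
n(CaCO3) = 218.3 g / 100.09 g/mol = 2.181 mol.
From the equation the CaCO3:H2O mole ratio is 1:1, so n(H2O) = 2.181 × 1/1 = 2.181 mol.
Mass of H2O = 2.181 mol × 18.016 g/mol = 39.30 g.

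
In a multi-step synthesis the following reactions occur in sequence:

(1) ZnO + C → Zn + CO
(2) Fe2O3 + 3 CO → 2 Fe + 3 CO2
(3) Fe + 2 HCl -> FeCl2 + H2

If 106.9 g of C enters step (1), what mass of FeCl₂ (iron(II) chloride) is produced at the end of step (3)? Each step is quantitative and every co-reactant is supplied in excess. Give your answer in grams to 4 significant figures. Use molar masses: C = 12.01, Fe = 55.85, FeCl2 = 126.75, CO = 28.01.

n(C) = 106.9 / 12.01 = 8.9009 mol.
Reaction (1): C→CO ratio 1:1 ⇒ n(CO) = 8.9009 mol.
Reaction (2): CO→Fe ratio 3:2 ⇒ n(Fe) = 5.9339 mol.
Reaction (3): Fe→FeCl2 ratio 1:1 ⇒ n(FeCl2) = 5.9339 mol.
Mass of FeCl2 = 5.9339 × 126.75 = 752.13 g.

752.1 g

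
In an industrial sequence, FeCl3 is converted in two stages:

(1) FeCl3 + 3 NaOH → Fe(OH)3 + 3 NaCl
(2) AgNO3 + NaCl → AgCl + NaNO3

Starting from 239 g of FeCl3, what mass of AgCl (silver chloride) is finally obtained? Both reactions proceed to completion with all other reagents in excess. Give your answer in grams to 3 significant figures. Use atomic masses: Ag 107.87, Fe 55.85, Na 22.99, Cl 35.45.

M(FeCl3) = 55.85 + 3(35.45) = 162.20 g/mol.
M(AgCl) = 107.87 + 35.45 = 143.32 g/mol.
n(FeCl3) = 239.0 / 162.20 = 1.473 mol.
Step 1 gives a 1:3 ratio of FeCl3 to NaCl, so n(NaCl) = 4.420 mol.
In step 2 the NaCl:AgCl ratio is 1:1, so n(AgCl) = 4.420 mol.
Mass of AgCl = 4.420 × 143.32 = 633.5 g.

634 g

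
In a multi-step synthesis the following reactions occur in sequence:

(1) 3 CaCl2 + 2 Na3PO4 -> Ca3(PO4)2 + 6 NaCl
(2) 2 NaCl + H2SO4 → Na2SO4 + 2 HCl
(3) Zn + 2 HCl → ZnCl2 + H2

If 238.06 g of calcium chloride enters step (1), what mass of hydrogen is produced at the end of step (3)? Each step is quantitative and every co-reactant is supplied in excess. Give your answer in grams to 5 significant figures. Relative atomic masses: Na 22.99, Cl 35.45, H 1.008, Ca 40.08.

M(CaCl2) = 40.08 + 2(35.45) = 110.98 g/mol.
M(H2) = 2(1.008) = 2.016 g/mol.
n(CaCl2) = 238.06 / 110.98 = 2.14507 mol.
Reaction (1): CaCl2→NaCl ratio 3:6 ⇒ n(NaCl) = 4.29014 mol.
Reaction (2): NaCl→HCl ratio 2:2 ⇒ n(HCl) = 4.29014 mol.
Reaction (3): HCl→H2 ratio 2:1 ⇒ n(H2) = 2.14507 mol.
Mass of H2 = 2.14507 × 2.016 = 4.32446 g.

4.3245 g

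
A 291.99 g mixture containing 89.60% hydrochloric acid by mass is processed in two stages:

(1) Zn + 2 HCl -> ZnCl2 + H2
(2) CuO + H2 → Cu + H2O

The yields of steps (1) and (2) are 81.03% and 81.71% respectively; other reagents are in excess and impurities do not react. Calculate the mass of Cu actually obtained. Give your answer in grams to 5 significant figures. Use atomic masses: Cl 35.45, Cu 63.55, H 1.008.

Pure HCl = 291.99 × 0.8960 = 261.623 g.
M(HCl) = 1.008 + 35.45 = 36.458 g/mol.
M(Cu) = 63.55 g/mol.
n(HCl) = 261.623 / 36.458 = 7.17601 mol.
Step 1 (HCl:H2 = 2:1): theoretical n(H2) = 3.58801 mol; at 81.03% yield, n(H2) = 2.90736 mol.
Step 2 (H2:Cu = 1:1): theoretical n(Cu) = 2.90736 mol, so theoretical mass = 2.90736 × 63.55 = 184.763 g.
At 81.71% yield, actual mass of Cu = 184.763 × 0.8171 = 150.970 g.

150.97 g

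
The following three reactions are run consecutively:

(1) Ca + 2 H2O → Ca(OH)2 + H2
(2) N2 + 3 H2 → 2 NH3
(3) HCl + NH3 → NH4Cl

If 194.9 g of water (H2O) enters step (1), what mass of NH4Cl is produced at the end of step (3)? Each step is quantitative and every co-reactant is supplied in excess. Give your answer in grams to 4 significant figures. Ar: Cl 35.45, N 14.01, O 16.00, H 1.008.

M(H2O) = 2(1.008) + 16.00 = 18.016 g/mol.
M(NH4Cl) = 14.01 + 4(1.008) + 35.45 = 53.492 g/mol.
n(H2O) = 194.9 / 18.016 = 10.818 mol.
Reaction (1): H2O→H2 ratio 2:1 ⇒ n(H2) = 5.4091 mol.
Reaction (2): H2→NH3 ratio 3:2 ⇒ n(NH3) = 3.6061 mol.
Reaction (3): NH3→NH4Cl ratio 1:1 ⇒ n(NH4Cl) = 3.6061 mol.
Mass of NH4Cl = 3.6061 × 53.492 = 192.90 g.

192.9 g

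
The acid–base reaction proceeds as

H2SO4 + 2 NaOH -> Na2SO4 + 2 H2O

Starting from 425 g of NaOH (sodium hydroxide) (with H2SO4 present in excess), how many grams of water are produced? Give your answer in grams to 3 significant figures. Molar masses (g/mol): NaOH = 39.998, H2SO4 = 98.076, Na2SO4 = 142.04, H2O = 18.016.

191 g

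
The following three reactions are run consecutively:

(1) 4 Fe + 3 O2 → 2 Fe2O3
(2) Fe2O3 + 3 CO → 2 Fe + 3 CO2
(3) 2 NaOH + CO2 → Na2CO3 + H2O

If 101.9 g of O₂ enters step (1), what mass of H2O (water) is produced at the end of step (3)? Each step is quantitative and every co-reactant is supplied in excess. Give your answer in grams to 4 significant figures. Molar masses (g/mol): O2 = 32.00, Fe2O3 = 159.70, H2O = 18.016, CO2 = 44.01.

114.7 g

n(O2) = 101.9 / 32.00 = 3.1844 mol.
Reaction (1): O2→Fe2O3 ratio 3:2 ⇒ n(Fe2O3) = 2.1229 mol.
Reaction (2): Fe2O3→CO2 ratio 1:3 ⇒ n(CO2) = 6.3688 mol.
Reaction (3): CO2→H2O ratio 1:1 ⇒ n(H2O) = 6.3688 mol.
Mass of H2O = 6.3688 × 18.016 = 114.74 g.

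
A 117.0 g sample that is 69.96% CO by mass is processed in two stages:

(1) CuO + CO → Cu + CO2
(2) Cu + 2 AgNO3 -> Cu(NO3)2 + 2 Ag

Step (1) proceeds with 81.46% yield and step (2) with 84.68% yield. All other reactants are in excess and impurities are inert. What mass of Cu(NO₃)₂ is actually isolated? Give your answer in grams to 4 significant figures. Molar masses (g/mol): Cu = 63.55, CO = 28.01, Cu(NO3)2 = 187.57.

378.1 g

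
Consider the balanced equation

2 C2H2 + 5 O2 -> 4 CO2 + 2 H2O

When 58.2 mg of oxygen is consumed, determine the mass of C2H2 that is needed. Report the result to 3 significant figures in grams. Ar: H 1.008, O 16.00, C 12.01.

M(O2) = 2(16.00) = 32.00 g/mol.
M(C2H2) = 2(12.01) + 2(1.008) = 26.036 g/mol.
Convert: 58.2 mg = 0.05820 g.
n(O2) = 0.05820 g / 32.00 g/mol = 0.001819 mol.
From the equation the O2:C2H2 mole ratio is 5:2, so n(C2H2) = 0.001819 × 2/5 = 0.0007275 mol.
Mass of C2H2 = 0.0007275 mol × 26.036 g/mol = 0.01894 g.

0.0189 g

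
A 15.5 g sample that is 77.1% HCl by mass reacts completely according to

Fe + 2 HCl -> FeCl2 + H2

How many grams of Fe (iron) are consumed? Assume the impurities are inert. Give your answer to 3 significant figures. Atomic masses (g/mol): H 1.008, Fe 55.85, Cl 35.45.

9.15 g

Mass of pure HCl = 15.5 g × 0.771 = 11.95 g.
M(HCl) = 1.008 + 35.45 = 36.458 g/mol.
M(Fe) = 55.85 g/mol.
n(HCl) = 11.95 g / 36.458 g/mol = 0.3278 mol.
From the equation the HCl:Fe mole ratio is 2:1, so n(Fe) = 0.3278 × 1/2 = 0.1639 mol.
Mass of Fe = 0.1639 mol × 55.85 g/mol = 9.153 g.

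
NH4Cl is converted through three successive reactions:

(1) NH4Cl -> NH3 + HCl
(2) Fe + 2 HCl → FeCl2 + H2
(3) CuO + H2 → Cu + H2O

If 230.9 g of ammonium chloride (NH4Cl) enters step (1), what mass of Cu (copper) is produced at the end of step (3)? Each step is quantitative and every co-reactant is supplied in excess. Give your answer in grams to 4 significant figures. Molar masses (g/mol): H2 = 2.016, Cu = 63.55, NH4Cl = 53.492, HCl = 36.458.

137.2 g

n(NH4Cl) = 230.9 / 53.492 = 4.3165 mol.
Reaction (1): NH4Cl→HCl ratio 1:1 ⇒ n(HCl) = 4.3165 mol.
Reaction (2): HCl→H2 ratio 2:1 ⇒ n(H2) = 2.1583 mol.
Reaction (3): H2→Cu ratio 1:1 ⇒ n(Cu) = 2.1583 mol.
Mass of Cu = 2.1583 × 63.55 = 137.16 g.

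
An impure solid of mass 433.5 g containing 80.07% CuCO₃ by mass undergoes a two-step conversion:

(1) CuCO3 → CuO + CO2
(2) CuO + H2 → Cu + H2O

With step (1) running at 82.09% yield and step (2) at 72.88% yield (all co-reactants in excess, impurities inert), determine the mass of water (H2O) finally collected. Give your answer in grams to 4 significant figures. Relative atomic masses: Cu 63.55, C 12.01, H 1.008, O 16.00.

Pure CuCO3 = 433.5 × 0.8007 = 347.10 g.
M(CuCO3) = 63.55 + 12.01 + 3(16.00) = 123.56 g/mol.
M(H2O) = 2(1.008) + 16.00 = 18.016 g/mol.
n(CuCO3) = 347.10 / 123.56 = 2.8092 mol.
Step 1 (CuCO3:CuO = 1:1): theoretical n(CuO) = 2.8092 mol; at 82.09% yield, n(CuO) = 2.3061 mol.
Step 2 (CuO:H2O = 1:1): theoretical n(H2O) = 2.3061 mol, so theoretical mass = 2.3061 × 18.016 = 41.546 g.
At 72.88% yield, actual mass of H2O = 41.546 × 0.7288 = 30.279 g.

30.28 g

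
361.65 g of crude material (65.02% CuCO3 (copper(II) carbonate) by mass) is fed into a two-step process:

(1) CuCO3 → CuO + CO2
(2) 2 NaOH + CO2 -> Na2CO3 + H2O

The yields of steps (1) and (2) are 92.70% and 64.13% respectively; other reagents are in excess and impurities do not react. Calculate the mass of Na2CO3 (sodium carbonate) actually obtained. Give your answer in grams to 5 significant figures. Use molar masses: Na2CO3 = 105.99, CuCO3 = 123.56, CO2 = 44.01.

Pure CuCO3 = 361.65 × 0.6502 = 235.145 g.
n(CuCO3) = 235.145 / 123.56 = 1.90308 mol.
Step 1 (CuCO3:CO2 = 1:1): theoretical n(CO2) = 1.90308 mol; at 92.70% yield, n(CO2) = 1.76416 mol.
Step 2 (CO2:Na2CO3 = 1:1): theoretical n(Na2CO3) = 1.76416 mol, so theoretical mass = 1.76416 × 105.99 = 186.983 g.
At 64.13% yield, actual mass of Na2CO3 = 186.983 × 0.6413 = 119.912 g.

119.91 g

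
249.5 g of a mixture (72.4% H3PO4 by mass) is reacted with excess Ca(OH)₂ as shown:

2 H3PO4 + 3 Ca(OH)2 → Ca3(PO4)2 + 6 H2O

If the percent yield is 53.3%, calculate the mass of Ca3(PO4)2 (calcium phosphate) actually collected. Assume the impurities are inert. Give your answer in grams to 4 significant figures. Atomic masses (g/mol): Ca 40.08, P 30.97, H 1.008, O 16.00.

Pure H3PO4 available = 249.5 g × 0.724 = 180.64 g.
M(H3PO4) = 3(1.008) + 30.97 + 4(16.00) = 97.994 g/mol.
M(Ca3(PO4)2) = 3(40.08) + 2(30.97) + 8(16.00) = 310.18 g/mol.
n(H3PO4) = 180.64 g / 97.994 g/mol = 1.8434 mol.
From the equation the H3PO4:Ca3(PO4)2 mole ratio is 2:1, so n(Ca3(PO4)2) = 1.8434 × 1/2 = 0.92168 mol.
Mass of Ca3(PO4)2 = 0.92168 mol × 310.18 g/mol = 285.89 g.
Actual mass collected = 285.89 g × 0.533 = 152.38 g.

152.4 g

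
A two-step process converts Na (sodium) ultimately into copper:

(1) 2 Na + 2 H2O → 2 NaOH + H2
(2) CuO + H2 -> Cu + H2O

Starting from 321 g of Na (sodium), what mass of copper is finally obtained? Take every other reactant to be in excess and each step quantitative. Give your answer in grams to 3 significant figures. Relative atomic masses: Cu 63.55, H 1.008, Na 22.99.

M(Na) = 22.99 g/mol.
M(Cu) = 63.55 g/mol.
n(Na) = 321.0 / 22.99 = 13.96 mol.
Step 1 gives a 2:1 ratio of Na to H2, so n(H2) = 6.981 mol.
In step 2 the H2:Cu ratio is 1:1, so n(Cu) = 6.981 mol.
Mass of Cu = 6.981 × 63.55 = 443.7 g.

444 g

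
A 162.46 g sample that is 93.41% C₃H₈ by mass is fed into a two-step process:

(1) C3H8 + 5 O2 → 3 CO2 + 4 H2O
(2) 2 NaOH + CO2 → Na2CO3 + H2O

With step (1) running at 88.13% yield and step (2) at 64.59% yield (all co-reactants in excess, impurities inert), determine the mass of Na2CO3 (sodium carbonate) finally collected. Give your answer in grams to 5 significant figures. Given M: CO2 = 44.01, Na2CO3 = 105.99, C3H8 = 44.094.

Pure C3H8 = 162.46 × 0.9341 = 151.754 g.
n(C3H8) = 151.754 / 44.094 = 3.44160 mol.
Step 1 (C3H8:CO2 = 1:3): theoretical n(CO2) = 10.3248 mol; at 88.13% yield, n(CO2) = 9.09924 mol.
Step 2 (CO2:Na2CO3 = 1:1): theoretical n(Na2CO3) = 9.09924 mol, so theoretical mass = 9.09924 × 105.99 = 964.429 g.
At 64.59% yield, actual mass of Na2CO3 = 964.429 × 0.6459 = 622.925 g.

622.92 g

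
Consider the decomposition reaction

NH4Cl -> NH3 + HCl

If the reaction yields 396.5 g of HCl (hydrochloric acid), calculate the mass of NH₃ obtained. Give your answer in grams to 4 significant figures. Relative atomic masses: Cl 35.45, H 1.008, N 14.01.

185.3 g

M(HCl) = 1.008 + 35.45 = 36.458 g/mol.
M(NH3) = 14.01 + 3(1.008) = 17.034 g/mol.
n(HCl) = 396.50 g / 36.458 g/mol = 10.876 mol.
From the equation the HCl:NH3 mole ratio is 1:1, so n(NH3) = 10.876 × 1/1 = 10.876 mol.
Mass of NH3 = 10.876 mol × 17.034 g/mol = 185.25 g.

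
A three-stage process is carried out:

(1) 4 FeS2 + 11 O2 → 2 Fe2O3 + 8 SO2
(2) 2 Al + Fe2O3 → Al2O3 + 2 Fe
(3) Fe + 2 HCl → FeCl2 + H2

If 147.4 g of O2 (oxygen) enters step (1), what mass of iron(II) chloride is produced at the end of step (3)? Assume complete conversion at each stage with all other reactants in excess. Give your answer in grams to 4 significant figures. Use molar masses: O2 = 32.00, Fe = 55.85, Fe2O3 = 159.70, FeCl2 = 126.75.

n(O2) = 147.4 / 32.00 = 4.6063 mol.
Reaction (1): O2→Fe2O3 ratio 11:2 ⇒ n(Fe2O3) = 0.83750 mol.
Reaction (2): Fe2O3→Fe ratio 1:2 ⇒ n(Fe) = 1.6750 mol.
Reaction (3): Fe→FeCl2 ratio 1:1 ⇒ n(FeCl2) = 1.6750 mol.
Mass of FeCl2 = 1.6750 × 126.75 = 212.31 g.

212.3 g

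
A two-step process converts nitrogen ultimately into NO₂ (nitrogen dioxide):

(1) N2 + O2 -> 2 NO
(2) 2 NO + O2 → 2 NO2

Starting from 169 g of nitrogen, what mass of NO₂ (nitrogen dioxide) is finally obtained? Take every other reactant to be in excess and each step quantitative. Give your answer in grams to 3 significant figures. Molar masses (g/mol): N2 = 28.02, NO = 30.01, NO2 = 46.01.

n(N2) = 169.0 / 28.02 = 6.031 mol.
Step 1 gives a 1:2 ratio of N2 to NO, so n(NO) = 12.06 mol.
In step 2 the NO:NO2 ratio is 2:2, so n(NO2) = 12.06 mol.
Mass of NO2 = 12.06 × 46.01 = 555.0 g.

555 g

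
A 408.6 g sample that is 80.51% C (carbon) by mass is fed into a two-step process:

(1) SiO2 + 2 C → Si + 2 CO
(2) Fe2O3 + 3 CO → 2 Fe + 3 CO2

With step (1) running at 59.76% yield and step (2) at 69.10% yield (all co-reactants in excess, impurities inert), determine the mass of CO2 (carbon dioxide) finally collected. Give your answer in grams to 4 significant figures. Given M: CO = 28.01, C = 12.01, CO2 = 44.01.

Pure C = 408.6 × 0.8051 = 328.96 g.
n(C) = 328.96 / 12.01 = 27.391 mol.
Step 1 (C:CO = 2:2): theoretical n(CO) = 27.391 mol; at 59.76% yield, n(CO) = 16.369 mol.
Step 2 (CO:CO2 = 3:3): theoretical n(CO2) = 16.369 mol, so theoretical mass = 16.369 × 44.01 = 720.39 g.
At 69.10% yield, actual mass of CO2 = 720.39 × 0.6910 = 497.79 g.

497.8 g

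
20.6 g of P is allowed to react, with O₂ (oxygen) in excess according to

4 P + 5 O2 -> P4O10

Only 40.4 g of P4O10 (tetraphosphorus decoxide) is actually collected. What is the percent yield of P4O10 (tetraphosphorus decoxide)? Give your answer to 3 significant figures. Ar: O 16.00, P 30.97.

M(P) = 30.97 g/mol.
M(P4O10) = 4(30.97) + 10(16.00) = 283.88 g/mol.
n(P) = 20.60 g / 30.97 g/mol = 0.6652 mol.
From the equation the P:P4O10 mole ratio is 4:1, so n(P4O10) = 0.6652 × 1/4 = 0.1663 mol.
Mass of P4O10 = 0.1663 mol × 283.88 g/mol = 47.21 g.
This is the theoretical yield. Percent yield = 40.4 g / 47.21 g × 100% = 85.58%.

85.6 %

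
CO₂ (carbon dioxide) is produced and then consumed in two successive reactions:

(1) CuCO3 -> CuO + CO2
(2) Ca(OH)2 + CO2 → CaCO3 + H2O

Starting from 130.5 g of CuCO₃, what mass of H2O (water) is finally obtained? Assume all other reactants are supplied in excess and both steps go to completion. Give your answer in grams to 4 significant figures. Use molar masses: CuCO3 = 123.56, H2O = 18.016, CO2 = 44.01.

19.03 g

n(CuCO3) = 130.50 / 123.56 = 1.0562 mol.
Step 1 gives a 1:1 ratio of CuCO3 to CO2, so n(CO2) = 1.0562 mol.
In step 2 the CO2:H2O ratio is 1:1, so n(H2O) = 1.0562 mol.
Mass of H2O = 1.0562 × 18.016 = 19.028 g.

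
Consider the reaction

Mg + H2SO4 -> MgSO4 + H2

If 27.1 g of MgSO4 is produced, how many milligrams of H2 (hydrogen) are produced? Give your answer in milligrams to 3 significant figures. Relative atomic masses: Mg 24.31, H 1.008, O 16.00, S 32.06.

454 mg

M(MgSO4) = 24.31 + 32.06 + 4(16.00) = 120.37 g/mol.
M(H2) = 2(1.008) = 2.016 g/mol.
n(MgSO4) = 27.10 g / 120.37 g/mol = 0.2251 mol.
From the equation the MgSO4:H2 mole ratio is 1:1, so n(H2) = 0.2251 × 1/1 = 0.2251 mol.
Mass of H2 = 0.2251 mol × 2.016 g/mol = 0.4539 g.
Converting to mg: 0.4539 g = 454 mg.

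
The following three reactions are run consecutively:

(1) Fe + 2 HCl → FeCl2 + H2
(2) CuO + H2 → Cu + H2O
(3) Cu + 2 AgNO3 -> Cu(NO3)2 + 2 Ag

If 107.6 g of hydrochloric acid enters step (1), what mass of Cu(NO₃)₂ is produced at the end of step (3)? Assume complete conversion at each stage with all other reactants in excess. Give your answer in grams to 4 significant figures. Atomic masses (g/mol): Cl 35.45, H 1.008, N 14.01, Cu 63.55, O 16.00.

M(HCl) = 1.008 + 35.45 = 36.458 g/mol.
M(Cu(NO3)2) = 63.55 + 2(14.01) + 6(16.00) = 187.57 g/mol.
n(HCl) = 107.6 / 36.458 = 2.9513 mol.
Reaction (1): HCl→H2 ratio 2:1 ⇒ n(H2) = 1.4757 mol.
Reaction (2): H2→Cu ratio 1:1 ⇒ n(Cu) = 1.4757 mol.
Reaction (3): Cu→Cu(NO3)2 ratio 1:1 ⇒ n(Cu(NO3)2) = 1.4757 mol.
Mass of Cu(NO3)2 = 1.4757 × 187.57 = 276.79 g.

276.8 g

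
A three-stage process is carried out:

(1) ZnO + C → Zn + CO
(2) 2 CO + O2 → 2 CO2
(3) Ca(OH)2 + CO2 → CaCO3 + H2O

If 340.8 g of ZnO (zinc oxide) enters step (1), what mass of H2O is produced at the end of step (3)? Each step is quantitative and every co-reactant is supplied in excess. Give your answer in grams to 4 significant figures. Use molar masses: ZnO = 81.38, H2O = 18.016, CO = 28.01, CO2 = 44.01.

n(ZnO) = 340.8 / 81.38 = 4.1878 mol.
Reaction (1): ZnO→CO ratio 1:1 ⇒ n(CO) = 4.1878 mol.
Reaction (2): CO→CO2 ratio 2:2 ⇒ n(CO2) = 4.1878 mol.
Reaction (3): CO2→H2O ratio 1:1 ⇒ n(H2O) = 4.1878 mol.
Mass of H2O = 4.1878 × 18.016 = 75.447 g.

75.45 g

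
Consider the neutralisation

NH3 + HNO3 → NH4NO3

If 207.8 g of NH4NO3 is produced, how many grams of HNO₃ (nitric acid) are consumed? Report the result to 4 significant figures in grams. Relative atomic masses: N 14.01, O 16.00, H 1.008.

M(NH4NO3) = 2(14.01) + 4(1.008) + 3(16.00) = 80.052 g/mol.
M(HNO3) = 1.008 + 14.01 + 3(16.00) = 63.018 g/mol.
n(NH4NO3) = 207.80 g / 80.052 g/mol = 2.5958 mol.
From the equation the NH4NO3:HNO3 mole ratio is 1:1, so n(HNO3) = 2.5958 × 1/1 = 2.5958 mol.
Mass of HNO3 = 2.5958 mol × 63.018 g/mol = 163.58 g.

163.6 g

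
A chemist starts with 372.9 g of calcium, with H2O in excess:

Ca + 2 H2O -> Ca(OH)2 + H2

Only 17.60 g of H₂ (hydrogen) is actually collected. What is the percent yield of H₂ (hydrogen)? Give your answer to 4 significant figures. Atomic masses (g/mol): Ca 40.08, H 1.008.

M(Ca) = 40.08 g/mol.
M(H2) = 2(1.008) = 2.016 g/mol.
n(Ca) = 372.90 g / 40.08 g/mol = 9.3039 mol.
From the equation the Ca:H2 mole ratio is 1:1, so n(H2) = 9.3039 × 1/1 = 9.3039 mol.
Mass of H2 = 9.3039 mol × 2.016 g/mol = 18.757 g.
This is the theoretical yield. Percent yield = 17.60 g / 18.757 g × 100% = 93.833%.

93.83 %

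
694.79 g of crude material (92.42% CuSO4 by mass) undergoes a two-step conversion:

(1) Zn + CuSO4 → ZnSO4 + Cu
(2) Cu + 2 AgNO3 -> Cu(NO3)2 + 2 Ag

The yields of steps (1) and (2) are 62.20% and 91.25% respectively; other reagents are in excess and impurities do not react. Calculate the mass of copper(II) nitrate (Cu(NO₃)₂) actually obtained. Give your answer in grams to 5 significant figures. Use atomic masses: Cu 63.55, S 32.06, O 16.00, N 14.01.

428.30 g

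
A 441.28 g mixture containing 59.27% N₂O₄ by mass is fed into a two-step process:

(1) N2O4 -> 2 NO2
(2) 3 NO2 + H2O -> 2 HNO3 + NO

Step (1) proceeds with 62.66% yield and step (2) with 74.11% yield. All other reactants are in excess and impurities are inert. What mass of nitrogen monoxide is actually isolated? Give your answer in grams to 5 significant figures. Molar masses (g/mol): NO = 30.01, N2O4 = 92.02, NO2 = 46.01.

Pure N2O4 = 441.28 × 0.5927 = 261.547 g.
n(N2O4) = 261.547 / 92.02 = 2.84228 mol.
Step 1 (N2O4:NO2 = 1:2): theoretical n(NO2) = 5.68456 mol; at 62.66% yield, n(NO2) = 3.56195 mol.
Step 2 (NO2:NO = 3:1): theoretical n(NO) = 1.18732 mol, so theoretical mass = 1.18732 × 30.01 = 35.6313 g.
At 74.11% yield, actual mass of NO = 35.6313 × 0.7411 = 26.4064 g.

26.406 g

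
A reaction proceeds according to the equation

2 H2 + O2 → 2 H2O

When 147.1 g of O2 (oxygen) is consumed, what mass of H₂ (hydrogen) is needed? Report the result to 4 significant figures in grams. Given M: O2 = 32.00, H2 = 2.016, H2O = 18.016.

n(O2) = 147.10 g / 32.00 g/mol = 4.5969 mol.
From the equation the O2:H2 mole ratio is 1:2, so n(H2) = 4.5969 × 2/1 = 9.1937 mol.
Mass of H2 = 9.1937 mol × 2.016 g/mol = 18.535 g.

18.53 g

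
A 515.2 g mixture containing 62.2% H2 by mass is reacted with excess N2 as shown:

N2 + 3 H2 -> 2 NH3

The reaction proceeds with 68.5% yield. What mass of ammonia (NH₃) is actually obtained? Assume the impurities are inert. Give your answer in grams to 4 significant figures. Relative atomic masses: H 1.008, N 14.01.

1236 g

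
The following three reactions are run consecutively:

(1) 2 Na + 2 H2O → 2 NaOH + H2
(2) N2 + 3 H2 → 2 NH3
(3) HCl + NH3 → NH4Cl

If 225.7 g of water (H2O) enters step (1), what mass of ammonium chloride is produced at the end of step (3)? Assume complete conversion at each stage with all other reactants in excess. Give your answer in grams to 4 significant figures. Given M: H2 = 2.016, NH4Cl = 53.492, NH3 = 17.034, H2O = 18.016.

223.4 g

n(H2O) = 225.7 / 18.016 = 12.528 mol.
Reaction (1): H2O→H2 ratio 2:1 ⇒ n(H2) = 6.2639 mol.
Reaction (2): H2→NH3 ratio 3:2 ⇒ n(NH3) = 4.1759 mol.
Reaction (3): NH3→NH4Cl ratio 1:1 ⇒ n(NH4Cl) = 4.1759 mol.
Mass of NH4Cl = 4.1759 × 53.492 = 223.38 g.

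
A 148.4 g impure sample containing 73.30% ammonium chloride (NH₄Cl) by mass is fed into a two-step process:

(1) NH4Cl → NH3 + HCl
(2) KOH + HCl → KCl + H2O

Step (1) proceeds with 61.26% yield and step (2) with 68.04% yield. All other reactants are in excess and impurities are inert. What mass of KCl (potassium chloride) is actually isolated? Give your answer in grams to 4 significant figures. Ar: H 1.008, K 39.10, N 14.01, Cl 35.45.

Pure NH4Cl = 148.4 × 0.7330 = 108.78 g.
M(NH4Cl) = 14.01 + 4(1.008) + 35.45 = 53.492 g/mol.
M(KCl) = 39.10 + 35.45 = 74.55 g/mol.
n(NH4Cl) = 108.78 / 53.492 = 2.0335 mol.
Step 1 (NH4Cl:HCl = 1:1): theoretical n(HCl) = 2.0335 mol; at 61.26% yield, n(HCl) = 1.2457 mol.
Step 2 (HCl:KCl = 1:1): theoretical n(KCl) = 1.2457 mol, so theoretical mass = 1.2457 × 74.55 = 92.870 g.
At 68.04% yield, actual mass of KCl = 92.870 × 0.6804 = 63.188 g.

63.19 g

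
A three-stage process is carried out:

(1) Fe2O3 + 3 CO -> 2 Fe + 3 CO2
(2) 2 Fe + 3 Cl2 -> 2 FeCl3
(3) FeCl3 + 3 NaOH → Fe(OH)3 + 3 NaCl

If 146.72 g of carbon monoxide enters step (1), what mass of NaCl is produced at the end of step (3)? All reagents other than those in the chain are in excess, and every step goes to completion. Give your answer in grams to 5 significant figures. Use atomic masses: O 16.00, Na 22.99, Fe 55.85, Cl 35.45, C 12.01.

612.23 g

M(CO) = 12.01 + 16.00 = 28.01 g/mol.
M(NaCl) = 22.99 + 35.45 = 58.44 g/mol.
n(CO) = 146.72 / 28.01 = 5.23813 mol.
Reaction (1): CO→Fe ratio 3:2 ⇒ n(Fe) = 3.49209 mol.
Reaction (2): Fe→FeCl3 ratio 2:2 ⇒ n(FeCl3) = 3.49209 mol.
Reaction (3): FeCl3→NaCl ratio 1:3 ⇒ n(NaCl) = 10.4763 mol.
Mass of NaCl = 10.4763 × 58.44 = 612.233 g.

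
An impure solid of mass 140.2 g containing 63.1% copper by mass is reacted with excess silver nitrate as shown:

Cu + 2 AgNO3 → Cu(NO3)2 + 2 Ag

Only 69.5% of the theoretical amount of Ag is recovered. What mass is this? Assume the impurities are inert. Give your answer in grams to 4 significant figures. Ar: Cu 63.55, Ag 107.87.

Pure Cu available = 140.2 g × 0.631 = 88.466 g.
M(Cu) = 63.55 g/mol.
M(Ag) = 107.87 g/mol.
n(Cu) = 88.466 g / 63.55 g/mol = 1.3921 mol.
From the equation the Cu:Ag mole ratio is 1:2, so n(Ag) = 1.3921 × 2/1 = 2.7841 mol.
Mass of Ag = 2.7841 mol × 107.87 g/mol = 300.33 g.
Actual mass collected = 300.33 g × 0.695 = 208.73 g.

208.7 g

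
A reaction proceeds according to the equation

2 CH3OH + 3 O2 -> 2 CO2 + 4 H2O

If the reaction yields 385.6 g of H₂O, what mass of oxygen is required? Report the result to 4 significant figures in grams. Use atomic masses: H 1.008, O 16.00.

513.7 g

M(H2O) = 2(1.008) + 16.00 = 18.016 g/mol.
M(O2) = 2(16.00) = 32.00 g/mol.
n(H2O) = 385.60 g / 18.016 g/mol = 21.403 mol.
From the equation the H2O:O2 mole ratio is 4:3, so n(O2) = 21.403 × 3/4 = 16.052 mol.
Mass of O2 = 16.052 mol × 32.00 g/mol = 513.68 g.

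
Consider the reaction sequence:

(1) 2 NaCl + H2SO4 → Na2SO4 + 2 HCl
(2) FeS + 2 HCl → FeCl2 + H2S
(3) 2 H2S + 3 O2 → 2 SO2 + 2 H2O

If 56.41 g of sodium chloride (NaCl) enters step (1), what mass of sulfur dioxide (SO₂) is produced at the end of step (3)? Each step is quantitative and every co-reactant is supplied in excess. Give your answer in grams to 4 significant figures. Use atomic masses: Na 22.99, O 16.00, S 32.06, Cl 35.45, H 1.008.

M(NaCl) = 22.99 + 35.45 = 58.44 g/mol.
M(SO2) = 32.06 + 2(16.00) = 64.06 g/mol.
n(NaCl) = 56.41 / 58.44 = 0.96526 mol.
Reaction (1): NaCl→HCl ratio 2:2 ⇒ n(HCl) = 0.96526 mol.
Reaction (2): HCl→H2S ratio 2:1 ⇒ n(H2S) = 0.48263 mol.
Reaction (3): H2S→SO2 ratio 2:2 ⇒ n(SO2) = 0.48263 mol.
Mass of SO2 = 0.48263 × 64.06 = 30.917 g.

30.92 g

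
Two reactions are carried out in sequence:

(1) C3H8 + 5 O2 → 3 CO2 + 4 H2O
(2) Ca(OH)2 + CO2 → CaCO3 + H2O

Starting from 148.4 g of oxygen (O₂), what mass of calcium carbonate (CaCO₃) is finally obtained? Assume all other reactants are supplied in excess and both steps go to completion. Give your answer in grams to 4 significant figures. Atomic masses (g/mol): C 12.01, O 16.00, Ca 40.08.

278.5 g

M(O2) = 2(16.00) = 32.00 g/mol.
M(CaCO3) = 40.08 + 12.01 + 3(16.00) = 100.09 g/mol.
n(O2) = 148.40 / 32.00 = 4.6375 mol.
Step 1 gives a 5:3 ratio of O2 to CO2, so n(CO2) = 2.7825 mol.
In step 2 the CO2:CaCO3 ratio is 1:1, so n(CaCO3) = 2.7825 mol.
Mass of CaCO3 = 2.7825 × 100.09 = 278.50 g.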